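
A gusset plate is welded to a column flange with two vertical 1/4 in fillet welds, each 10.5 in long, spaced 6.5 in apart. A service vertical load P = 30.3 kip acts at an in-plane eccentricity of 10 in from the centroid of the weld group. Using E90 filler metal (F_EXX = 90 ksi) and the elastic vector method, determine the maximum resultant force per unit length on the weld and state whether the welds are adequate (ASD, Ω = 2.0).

Total weld length L_w = 21 in. Treat welds as unit-width lines.
Polar moment about centroid: J = 2[d³/12 + d(b/2)²] = 2[10.5³/12 + 10.5×3.25²] = 414.8 in³.
Direct shear f_v = P/L_w = 30.3 / 21 = 1.443 kip/in (vertical).
Torsion M = P·e = 30.3 × 10 = 303 kip·in.
Critical point at (x, y) = (3.25, 5.25) from centroid. f_tx = M·y/J = 3.835 kip/in; f_ty = M·x/J = 2.374 kip/in.
Resultant f_max = √[f_tx² + (f_v + f_ty)²] = √[3.835² + (1.443 + 2.374)²] = 5.411 kip/in.
Capacity per unit length: r_n/Ω = (1/2.0) × 0.6 × 90 × (0.707 × 0.25) = 4.772 kip/in.
5.411 > 4.772 → NOT adequate.

f_max ≈ 5.41 kip/in; NOT adequate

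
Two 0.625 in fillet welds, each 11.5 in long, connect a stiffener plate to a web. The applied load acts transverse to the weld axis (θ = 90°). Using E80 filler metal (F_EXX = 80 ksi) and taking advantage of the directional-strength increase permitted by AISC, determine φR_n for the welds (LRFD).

t_e = 0.707 × 0.625 = 0.4419 in; A_we = 0.4419 × 23 = 10.16 in².
Directional factor: 1.0 + 0.5 sin^1.5(90°) = 1.5.
F_nw = 0.6 × 80 × 1.5 = 72 ksi.
φR_n = 0.75 × 72 × 10.16 = 548.8 kips.

φR_n ≈ 549 kips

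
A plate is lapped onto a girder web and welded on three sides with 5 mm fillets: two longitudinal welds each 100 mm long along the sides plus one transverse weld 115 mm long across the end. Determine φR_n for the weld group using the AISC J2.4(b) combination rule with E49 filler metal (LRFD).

φR_n ≈ 267 kN

E49XX → F_EXX = 490 MPa.
t_e = 0.707 × 5 = 3.535 mm.
R_nwl = 0.6 × 490 × 3.535 × 200 × 10⁻³ = 207.9 kN (longitudinal, 2 welds).
R_nwt = 0.6 × 490 × 3.535 × 115 × 10⁻³ = 119.5 kN (transverse, base value).
(i) R_nwl + R_nwt = 327.4 kN; (ii) 0.85 R_nwl + 1.5 R_nwt = 356 kN.
R_n = max = 356 kN [governs: (ii)]; φR_n = 267 kN.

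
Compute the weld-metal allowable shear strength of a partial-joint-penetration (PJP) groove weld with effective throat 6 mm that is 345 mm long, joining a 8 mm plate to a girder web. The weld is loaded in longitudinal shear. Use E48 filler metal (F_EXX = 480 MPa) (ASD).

R_n/Ω ≈ 298 kN

Effective throat (given) t_e = 6 mm.
A_we = 6 × 345 = 2070 mm².
F_nw = 0.6 F_EXX = 288 MPa.
R_n/Ω = (288 × 2070) / 2.0 × 10⁻³ = 298.1 kN.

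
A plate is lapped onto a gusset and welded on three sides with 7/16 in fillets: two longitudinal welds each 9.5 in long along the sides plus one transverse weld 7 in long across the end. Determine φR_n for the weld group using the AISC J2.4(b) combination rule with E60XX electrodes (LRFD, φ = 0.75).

φR_n ≈ 223 kip

E60XX → F_EXX = 60 ksi.
t_e = 0.707 × 0.4375 = 0.3093 in.
R_nwl = 0.6 × 60 × 0.3093 × 19 = 211.6 kip (longitudinal, 2 welds).
R_nwt = 0.6 × 60 × 0.3093 × 7 = 77.95 kip (transverse, base value).
(i) R_nwl + R_nwt = 289.5 kip; (ii) 0.85 R_nwl + 1.5 R_nwt = 296.8 kip.
R_n = max = 296.8 kip [governs: (ii)]; φR_n = 222.6 kip.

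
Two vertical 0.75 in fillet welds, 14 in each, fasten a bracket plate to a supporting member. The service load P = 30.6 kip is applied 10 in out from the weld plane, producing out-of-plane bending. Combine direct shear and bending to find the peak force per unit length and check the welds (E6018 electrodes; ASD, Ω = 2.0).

E60XX → F_EXX = 60 ksi.
L_w = 2 × 14 = 28 in; section modulus (unit throat) S = 2 × L²/6 = 65.33 in².
Direct shear f_v = P/L_w = 30.6/28 = 1.093 kip/in.
Moment M = P × e = 30.6 × 10 = 306 kip·in; bending f_b = M/S = 4.684 kip/in.
f_max = √(f_v² + f_b²) = √(1.093² + 4.684²) = 4.809 kip/in.
r_n/Ω = (1/2.0) × 0.6 × 60 × (0.707 × 0.75) = 9.544 kip/in → adequate.

f_max ≈ 4.81 kip/in; adequate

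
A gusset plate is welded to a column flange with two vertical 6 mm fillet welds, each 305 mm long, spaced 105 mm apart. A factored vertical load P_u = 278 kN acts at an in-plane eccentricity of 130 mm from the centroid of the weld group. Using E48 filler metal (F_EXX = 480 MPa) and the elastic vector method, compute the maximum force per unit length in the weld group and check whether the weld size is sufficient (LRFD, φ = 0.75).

Total weld length L_w = 610 mm. Treat welds as unit-width lines.
Polar moment about centroid: J = 2[d³/12 + d(b/2)²] = 2[305³/12 + 305×52.5²] = 6410000 mm³.
Direct shear f_v = P/L_w = 278×10³ / 610 = 455.7 N/mm (vertical).
Torsion M = P·e = 278×10³ × 130 = 36140000 N·mm.
Critical point at (x, y) = (52.5, 152.5) from centroid. f_tx = M·y/J = 859.8 N/mm; f_ty = M·x/J = 296 N/mm.
Resultant f_max = √[f_tx² + (f_v + f_ty)²] = √[859.8² + (455.7 + 296)²] = 1142 N/mm.
Capacity per unit length: φr_n = 0.75 × 0.6 × 480 × (0.707 × 6) = 916.3 N/mm.
1142 > 916.3 → NOT adequate.

f_max ≈ 1140 N/mm; NOT adequate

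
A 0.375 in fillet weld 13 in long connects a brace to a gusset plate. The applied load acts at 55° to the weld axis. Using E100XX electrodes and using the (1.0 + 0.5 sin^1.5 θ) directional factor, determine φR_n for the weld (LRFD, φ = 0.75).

φR_n ≈ 213 kip

E100XX → F_EXX = 100 ksi.
t_e = 0.707 × 0.375 = 0.2651 in; A_we = 0.2651 × 13 = 3.447 in².
Directional factor: 1.0 + 0.5 sin^1.5(55°) = 1.371.
F_nw = 0.6 × 100 × 1.371 = 82.24 ksi.
φR_n = 0.75 × 82.24 × 3.447 = 212.6 kip.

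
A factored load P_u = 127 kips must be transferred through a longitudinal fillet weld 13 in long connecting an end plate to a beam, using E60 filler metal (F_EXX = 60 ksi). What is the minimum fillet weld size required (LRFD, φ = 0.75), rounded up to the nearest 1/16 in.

w = 9/16 in

Total weld length L = 13 in.
Required throat t_e = P_u / (φ × 0.6 F_EXX × L) = 127 / (0.75 × 0.6 × 60 × 13) = 0.3618 in.
Required leg w = t_e / 0.707 = 0.5118 in → use 9/16 in.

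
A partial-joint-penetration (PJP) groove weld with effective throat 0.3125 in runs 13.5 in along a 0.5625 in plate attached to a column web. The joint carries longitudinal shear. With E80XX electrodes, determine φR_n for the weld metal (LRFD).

φR_n ≈ 152 kips

E80XX → F_EXX = 80 ksi.
Effective throat (given) t_e = 0.3125 in.
A_we = 0.3125 × 13.5 = 4.219 in².
F_nw = 0.6 F_EXX = 48 ksi.
φR_n = 0.75 × 48 × 4.219 = 151.9 kips.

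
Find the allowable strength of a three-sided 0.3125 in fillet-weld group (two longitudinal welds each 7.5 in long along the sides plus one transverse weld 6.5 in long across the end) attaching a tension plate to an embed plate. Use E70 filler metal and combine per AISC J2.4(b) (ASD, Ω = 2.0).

R_n/Ω ≈ 104 kips

E70XX → F_EXX = 70 ksi.
t_e = 0.707 × 0.3125 = 0.2209 in.
R_nwl = 0.6 × 70 × 0.2209 × 15 = 139.2 kips (longitudinal, 2 welds).
R_nwt = 0.6 × 70 × 0.2209 × 6.5 = 60.32 kips (transverse, base value).
(i) R_nwl + R_nwt = 199.5 kips; (ii) 0.85 R_nwl + 1.5 R_nwt = 208.8 kips.
R_n = max = 208.8 kips [governs: (ii)]; R_n/Ω = 104.4 kips.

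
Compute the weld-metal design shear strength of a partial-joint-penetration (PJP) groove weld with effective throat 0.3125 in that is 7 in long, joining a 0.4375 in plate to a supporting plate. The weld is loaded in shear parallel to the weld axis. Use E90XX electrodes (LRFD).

φR_n ≈ 88.6 kip

E90XX → F_EXX = 90 ksi.
Effective throat (given) t_e = 0.3125 in.
A_we = 0.3125 × 7 = 2.188 in².
F_nw = 0.6 F_EXX = 54 ksi.
φR_n = 0.75 × 54 × 2.188 = 88.59 kip.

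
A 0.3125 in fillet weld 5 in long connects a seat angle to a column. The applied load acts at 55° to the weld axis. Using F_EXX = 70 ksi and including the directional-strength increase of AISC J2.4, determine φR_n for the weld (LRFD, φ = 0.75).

t_e = 0.707 × 0.3125 = 0.2209 in; A_we = 0.2209 × 5 = 1.105 in².
Directional factor: 1.0 + 0.5 sin^1.5(55°) = 1.371.
F_nw = 0.6 × 70 × 1.371 = 57.57 ksi.
φR_n = 0.75 × 57.57 × 1.105 = 47.7 kips.

φR_n ≈ 47.7 kips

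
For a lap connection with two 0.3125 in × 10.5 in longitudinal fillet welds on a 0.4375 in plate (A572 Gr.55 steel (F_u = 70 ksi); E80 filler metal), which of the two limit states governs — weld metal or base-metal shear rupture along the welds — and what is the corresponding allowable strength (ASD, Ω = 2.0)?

R_n/Ω ≈ 111 kip (weld metal governs)

E80XX → F_EXX = 80 ksi.
t_e = 0.707 × 0.3125 = 0.2209 in; L = 21 in.
Weld metal: R_n/Ω = (1/2.0) × 0.6 × 80 × 0.2209 × 21 = 111.4 kip.
Base metal (shear rupture): R_n/Ω = (1/2.0) × 0.6 × 70 × 0.4375 × 21 = 192.9 kip.
Governing: weld metal.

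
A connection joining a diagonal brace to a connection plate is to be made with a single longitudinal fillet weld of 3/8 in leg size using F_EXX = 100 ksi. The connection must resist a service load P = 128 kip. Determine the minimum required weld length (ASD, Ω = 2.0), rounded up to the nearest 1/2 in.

Throat t_e = 0.707 × 0.375 = 0.2651 in.
r_n/Ω = (0.6 × 100 × 0.2651) / 2.0 = 7.954 kip/in.
L_req = P / (r_n/Ω) = 128 / 7.954 = 16.09 in total.
Round up → use L = 16.5 in.

L = 16.5 in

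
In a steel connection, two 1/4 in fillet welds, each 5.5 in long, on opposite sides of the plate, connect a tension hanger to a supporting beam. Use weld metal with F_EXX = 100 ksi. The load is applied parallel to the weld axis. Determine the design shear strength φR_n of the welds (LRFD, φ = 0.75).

φR_n ≈ 87.5 kip

Effective throat t_e = 0.707 × 0.25 = 0.1767 in.
Total length L = 11 in; A_we = 0.1767 × 11 = 1.944 in².
F_nw = 0.6 F_EXX = 0.6 × 100 = 60 ksi.
φR_n = 0.75 × 60 × 1.944 = 87.49 kip.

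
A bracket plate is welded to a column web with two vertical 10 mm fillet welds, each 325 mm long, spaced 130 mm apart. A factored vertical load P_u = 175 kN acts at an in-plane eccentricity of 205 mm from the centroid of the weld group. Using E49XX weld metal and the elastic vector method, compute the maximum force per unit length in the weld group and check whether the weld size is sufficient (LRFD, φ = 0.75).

E49XX → F_EXX = 490 MPa.
Total weld length L_w = 650 mm. Treat welds as unit-width lines.
Polar moment about centroid: J = 2[d³/12 + d(b/2)²] = 2[325³/12 + 325×65²] = 8468000 mm³.
Direct shear f_v = P/L_w = 175×10³ / 650 = 269.2 N/mm (vertical).
Torsion M = P·e = 175×10³ × 205 = 35875000 N·mm.
Critical point at (x, y) = (65, 162.5) from centroid. f_tx = M·y/J = 688.5 N/mm; f_ty = M·x/J = 275.4 N/mm.
Resultant f_max = √[f_tx² + (f_v + f_ty)²] = √[688.5² + (269.2 + 275.4)²] = 877.8 N/mm.
Capacity per unit length: φr_n = 0.75 × 0.6 × 490 × (0.707 × 10) = 1559 N/mm.
877.8 ≤ 1559 → adequate.

f_max ≈ 878 N/mm; adequate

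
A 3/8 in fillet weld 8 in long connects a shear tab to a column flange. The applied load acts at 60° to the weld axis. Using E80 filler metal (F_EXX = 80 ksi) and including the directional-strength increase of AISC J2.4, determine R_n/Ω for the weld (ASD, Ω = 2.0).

t_e = 0.707 × 0.375 = 0.2651 in; A_we = 0.2651 × 8 = 2.121 in².
Directional factor: 1.0 + 0.5 sin^1.5(60°) = 1.403.
F_nw = 0.6 × 80 × 1.403 = 67.34 ksi.
R_n/Ω = (67.34 × 2.121) / 2.0 = 71.42 kip.

R_n/Ω ≈ 71.4 kip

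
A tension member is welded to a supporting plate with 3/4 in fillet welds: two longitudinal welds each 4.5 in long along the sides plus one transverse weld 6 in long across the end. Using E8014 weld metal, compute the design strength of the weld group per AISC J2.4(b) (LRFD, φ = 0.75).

φR_n ≈ 318 kip

E80XX → F_EXX = 80 ksi.
t_e = 0.707 × 0.75 = 0.5302 in.
R_nwl = 0.6 × 80 × 0.5302 × 9 = 229.1 kip (longitudinal, 2 welds).
R_nwt = 0.6 × 80 × 0.5302 × 6 = 152.7 kip (transverse, base value).
(i) R_nwl + R_nwt = 381.8 kip; (ii) 0.85 R_nwl + 1.5 R_nwt = 423.8 kip.
R_n = max = 423.8 kip [governs: (ii)]; φR_n = 317.8 kip.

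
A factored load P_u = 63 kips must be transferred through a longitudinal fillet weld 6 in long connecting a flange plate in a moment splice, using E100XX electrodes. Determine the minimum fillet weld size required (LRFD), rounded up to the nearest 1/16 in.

E100XX → F_EXX = 100 ksi.
Total weld length L = 6 in.
Required throat t_e = P_u / (φ × 0.6 F_EXX × L) = 63 / (0.75 × 0.6 × 100 × 6) = 0.2333 in.
Required leg w = t_e / 0.707 = 0.33 in → use 3/8 in.

w = 3/8 in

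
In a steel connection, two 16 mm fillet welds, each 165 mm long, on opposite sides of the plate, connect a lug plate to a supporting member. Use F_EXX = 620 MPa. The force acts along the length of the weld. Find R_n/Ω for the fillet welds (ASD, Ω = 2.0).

R_n/Ω ≈ 694 kN

Effective throat t_e = 0.707 × 16 = 11.31 mm.
Total length L = 330 mm; A_we = 11.31 × 330 = 3733 mm².
F_nw = 0.6 F_EXX = 0.6 × 620 = 372 MPa.
R_n = 372 × 3733 × 10⁻³ = 1389 kN; R_n/Ω = 1389/2.0 = 694.3 kN.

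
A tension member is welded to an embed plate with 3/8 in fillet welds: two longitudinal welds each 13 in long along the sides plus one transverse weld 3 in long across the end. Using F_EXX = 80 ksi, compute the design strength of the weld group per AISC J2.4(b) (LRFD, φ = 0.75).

φR_n ≈ 277 kips

t_e = 0.707 × 0.375 = 0.2651 in.
R_nwl = 0.6 × 80 × 0.2651 × 26 = 330.9 kips (longitudinal, 2 welds).
R_nwt = 0.6 × 80 × 0.2651 × 3 = 38.18 kips (transverse, base value).
(i) R_nwl + R_nwt = 369.1 kips; (ii) 0.85 R_nwl + 1.5 R_nwt = 338.5 kips.
R_n = max = 369.1 kips [governs: (i)]; φR_n = 276.8 kips.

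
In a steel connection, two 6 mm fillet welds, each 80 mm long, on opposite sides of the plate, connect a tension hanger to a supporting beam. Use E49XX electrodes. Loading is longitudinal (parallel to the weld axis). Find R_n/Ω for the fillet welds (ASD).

R_n/Ω ≈ 99.8 kN

E49XX → F_EXX = 490 MPa.
Effective throat t_e = 0.707 × 6 = 4.242 mm.
Total length L = 160 mm; A_we = 4.242 × 160 = 678.7 mm².
F_nw = 0.6 F_EXX = 0.6 × 490 = 294 MPa.
R_n = 294 × 678.7 × 10⁻³ = 199.5 kN; R_n/Ω = 199.5/2.0 = 99.77 kN.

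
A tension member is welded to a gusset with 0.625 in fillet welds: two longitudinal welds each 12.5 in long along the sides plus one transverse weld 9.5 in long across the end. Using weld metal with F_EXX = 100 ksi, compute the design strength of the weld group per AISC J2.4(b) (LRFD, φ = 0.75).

t_e = 0.707 × 0.625 = 0.4419 in.
R_nwl = 0.6 × 100 × 0.4419 × 25 = 662.8 kip (longitudinal, 2 welds).
R_nwt = 0.6 × 100 × 0.4419 × 9.5 = 251.9 kip (transverse, base value).
(i) R_nwl + R_nwt = 914.7 kip; (ii) 0.85 R_nwl + 1.5 R_nwt = 941.2 kip.
R_n = max = 941.2 kip [governs: (ii)]; φR_n = 705.9 kip.

φR_n ≈ 706 kip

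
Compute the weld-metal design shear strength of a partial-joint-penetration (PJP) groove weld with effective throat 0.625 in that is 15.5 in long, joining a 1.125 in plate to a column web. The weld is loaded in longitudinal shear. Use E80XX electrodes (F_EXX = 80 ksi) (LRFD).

φR_n ≈ 349 kip

Effective throat (given) t_e = 0.625 in.
A_we = 0.625 × 15.5 = 9.688 in².
F_nw = 0.6 F_EXX = 48 ksi.
φR_n = 0.75 × 48 × 9.688 = 348.8 kip.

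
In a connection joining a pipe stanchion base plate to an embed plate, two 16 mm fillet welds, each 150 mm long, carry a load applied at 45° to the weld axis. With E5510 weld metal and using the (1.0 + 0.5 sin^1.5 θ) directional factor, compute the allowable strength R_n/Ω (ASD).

E55XX → F_EXX = 550 MPa.
t_e = 0.707 × 16 = 11.31 mm; A_we = 11.31 × 300 = 3394 mm².
Directional factor: 1.0 + 0.5 sin^1.5(45°) = 1.297.
F_nw = 0.6 × 550 × 1.297 = 428.1 MPa.
R_n/Ω = (428.1 × 3394) / 2.0 × 10⁻³ = 726.4 kN.

R_n/Ω ≈ 726 kN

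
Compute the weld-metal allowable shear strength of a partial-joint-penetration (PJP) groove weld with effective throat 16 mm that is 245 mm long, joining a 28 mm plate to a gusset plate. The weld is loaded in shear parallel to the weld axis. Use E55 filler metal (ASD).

R_n/Ω ≈ 647 kN

E55XX → F_EXX = 550 MPa.
Effective throat (given) t_e = 16 mm.
A_we = 16 × 245 = 3920 mm².
F_nw = 0.6 F_EXX = 330 MPa.
R_n/Ω = (330 × 3920) / 2.0 × 10⁻³ = 646.8 kN.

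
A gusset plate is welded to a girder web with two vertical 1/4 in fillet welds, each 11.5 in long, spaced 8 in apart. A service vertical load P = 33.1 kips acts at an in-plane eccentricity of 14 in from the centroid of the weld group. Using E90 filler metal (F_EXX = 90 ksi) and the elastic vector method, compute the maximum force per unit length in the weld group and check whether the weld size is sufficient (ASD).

Total weld length L_w = 23 in. Treat welds as unit-width lines.
Polar moment about centroid: J = 2[d³/12 + d(b/2)²] = 2[11.5³/12 + 11.5×4²] = 621.5 in³.
Direct shear f_v = P/L_w = 33.1 / 23 = 1.439 kip/in (vertical).
Torsion M = P·e = 33.1 × 14 = 463.4 kip·in.
Critical point at (x, y) = (4, 5.75) from centroid. f_tx = M·y/J = 4.287 kip/in; f_ty = M·x/J = 2.983 kip/in.
Resultant f_max = √[f_tx² + (f_v + f_ty)²] = √[4.287² + (1.439 + 2.983)²] = 6.159 kip/in.
Capacity per unit length: r_n/Ω = (1/2.0) × 0.6 × 90 × (0.707 × 0.25) = 4.772 kip/in.
6.159 > 4.772 → NOT adequate.

f_max ≈ 6.16 kip/in; NOT adequate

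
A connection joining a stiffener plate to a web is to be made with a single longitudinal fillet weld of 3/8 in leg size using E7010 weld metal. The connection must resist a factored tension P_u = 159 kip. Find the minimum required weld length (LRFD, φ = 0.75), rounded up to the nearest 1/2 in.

E70XX → F_EXX = 70 ksi.
Throat t_e = 0.707 × 0.375 = 0.2651 in.
φr_n = 0.75 × 0.6 × 70 × 0.2651 = 8.351 kip/in.
L_req = P_u / φr_n = 159 / 8.351 = 19.04 in total.
Round up → use L = 19.5 in.

L = 19.5 in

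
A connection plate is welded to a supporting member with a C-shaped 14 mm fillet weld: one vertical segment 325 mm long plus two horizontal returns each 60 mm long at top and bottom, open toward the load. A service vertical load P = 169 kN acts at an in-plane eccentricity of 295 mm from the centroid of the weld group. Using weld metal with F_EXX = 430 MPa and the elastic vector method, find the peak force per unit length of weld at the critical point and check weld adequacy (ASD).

f_max ≈ 1540 N/mm; NOT adequate

Total weld length L_w = 445 mm. Treat welds as unit-width lines.
Centroid: x̄ = 2×60×30 / 445 = 8.09 mm from the vertical weld.
Polar moment about centroid: J = I_x + I_y = [325³/12 + 2×60×162.5²] + [325×8.09² + 2(60³/12 + 60×21.91²)] = 6144000 mm³.
Direct shear f_v = P/L_w = 169×10³ / 445 = 379.8 N/mm (vertical).
Torsion M = P·e = 169×10³ × 295 = 49855000 N·mm.
Critical point at (x, y) = (51.91, 162.5) from centroid. f_tx = M·y/J = 1319 N/mm; f_ty = M·x/J = 421.2 N/mm.
Resultant f_max = √[f_tx² + (f_v + f_ty)²] = √[1319² + (379.8 + 421.2)²] = 1543 N/mm.
Capacity per unit length: r_n/Ω = (1/2.0) × 0.6 × 430 × (0.707 × 14) = 1277 N/mm.
1543 > 1277 → NOT adequate.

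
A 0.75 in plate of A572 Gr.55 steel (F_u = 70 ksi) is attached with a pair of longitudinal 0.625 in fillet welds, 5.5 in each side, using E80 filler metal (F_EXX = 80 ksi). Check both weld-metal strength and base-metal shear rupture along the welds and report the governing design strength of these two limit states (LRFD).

φR_n ≈ 175 kips (weld metal governs)

t_e = 0.707 × 0.625 = 0.4419 in; L = 11 in.
Weld metal: φR_n = 0.75 × 0.6 × 80 × 0.4419 × 11 = 175 kips.
Base metal (shear rupture): φR_n = 0.75 × 0.6 × 70 × 0.75 × 11 = 259.9 kips.
Governing: weld metal.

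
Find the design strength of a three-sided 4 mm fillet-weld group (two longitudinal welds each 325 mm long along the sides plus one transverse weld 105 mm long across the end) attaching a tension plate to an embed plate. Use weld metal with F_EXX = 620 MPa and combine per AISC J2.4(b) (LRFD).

t_e = 0.707 × 4 = 2.828 mm.
R_nwl = 0.6 × 620 × 2.828 × 650 × 10⁻³ = 683.8 kN (longitudinal, 2 welds).
R_nwt = 0.6 × 620 × 2.828 × 105 × 10⁻³ = 110.5 kN (transverse, base value).
(i) R_nwl + R_nwt = 794.3 kN; (ii) 0.85 R_nwl + 1.5 R_nwt = 746.9 kN.
R_n = max = 794.3 kN [governs: (i)]; φR_n = 595.7 kN.

φR_n ≈ 596 kN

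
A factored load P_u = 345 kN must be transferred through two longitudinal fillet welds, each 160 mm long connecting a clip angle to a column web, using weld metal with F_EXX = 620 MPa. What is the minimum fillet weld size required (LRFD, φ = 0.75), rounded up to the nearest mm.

w = 6 mm

Total weld length L = 320 mm.
Required throat t_e = P_u / (φ × 0.6 F_EXX × L) = 345 / (0.75 × 0.6 × 620 × 320 × 10⁻³) = 3.864 mm.
Required leg w = t_e / 0.707 = 5.466 mm → use 6 mm.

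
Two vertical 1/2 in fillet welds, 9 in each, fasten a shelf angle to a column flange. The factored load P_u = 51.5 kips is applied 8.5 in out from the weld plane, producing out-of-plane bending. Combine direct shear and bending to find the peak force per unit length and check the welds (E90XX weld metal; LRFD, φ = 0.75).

f_max ≈ 16.5 kip/in; NOT adequate

E90XX → F_EXX = 90 ksi.
L_w = 2 × 9 = 18 in; section modulus (unit throat) S = 2 × L²/6 = 27 in².
Direct shear f_v = P/L_w = 51.5/18 = 2.861 kip/in.
Moment M = P × e = 51.5 × 8.5 = 437.75 kip·in; bending f_b = M/S = 16.21 kip/in.
f_max = √(f_v² + f_b²) = √(2.861² + 16.21²) = 16.46 kip/in.
φr_n = 0.75 × 0.6 × 90 × (0.707 × 0.5) = 14.32 kip/in → NOT adequate.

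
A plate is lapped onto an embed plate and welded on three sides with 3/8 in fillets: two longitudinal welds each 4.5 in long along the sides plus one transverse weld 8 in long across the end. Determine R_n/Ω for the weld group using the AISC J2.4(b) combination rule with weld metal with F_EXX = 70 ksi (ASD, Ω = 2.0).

R_n/Ω ≈ 109 kip

t_e = 0.707 × 0.375 = 0.2651 in.
R_nwl = 0.6 × 70 × 0.2651 × 9 = 100.2 kip (longitudinal, 2 welds).
R_nwt = 0.6 × 70 × 0.2651 × 8 = 89.08 kip (transverse, base value).
(i) R_nwl + R_nwt = 189.3 kip; (ii) 0.85 R_nwl + 1.5 R_nwt = 218.8 kip.
R_n = max = 218.8 kip [governs: (ii)]; R_n/Ω = 109.4 kip.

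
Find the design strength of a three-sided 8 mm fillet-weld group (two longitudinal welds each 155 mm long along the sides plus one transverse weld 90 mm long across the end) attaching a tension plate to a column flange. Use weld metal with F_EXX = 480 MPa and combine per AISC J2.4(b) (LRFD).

φR_n ≈ 489 kN

t_e = 0.707 × 8 = 5.656 mm.
R_nwl = 0.6 × 480 × 5.656 × 310 × 10⁻³ = 505 kN (longitudinal, 2 welds).
R_nwt = 0.6 × 480 × 5.656 × 90 × 10⁻³ = 146.6 kN (transverse, base value).
(i) R_nwl + R_nwt = 651.6 kN; (ii) 0.85 R_nwl + 1.5 R_nwt = 649.1 kN.
R_n = max = 651.6 kN [governs: (i)]; φR_n = 488.7 kN.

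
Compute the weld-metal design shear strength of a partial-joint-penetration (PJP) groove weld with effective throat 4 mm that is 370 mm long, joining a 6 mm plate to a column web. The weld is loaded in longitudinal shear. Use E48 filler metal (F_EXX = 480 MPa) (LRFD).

φR_n ≈ 320 kN

Effective throat (given) t_e = 4 mm.
A_we = 4 × 370 = 1480 mm².
F_nw = 0.6 F_EXX = 288 MPa.
φR_n = 0.75 × 288 × 1480 × 10⁻³ = 319.7 kN.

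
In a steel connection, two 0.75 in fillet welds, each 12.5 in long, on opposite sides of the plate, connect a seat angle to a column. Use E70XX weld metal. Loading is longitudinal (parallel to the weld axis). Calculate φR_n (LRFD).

E70XX → F_EXX = 70 ksi.
Effective throat t_e = 0.707 × 0.75 = 0.5302 in.
Total length L = 25 in; A_we = 0.5302 × 25 = 13.26 in².
F_nw = 0.6 F_EXX = 0.6 × 70 = 42 ksi.
φR_n = 0.75 × 42 × 13.26 = 417.6 kip.

φR_n ≈ 418 kip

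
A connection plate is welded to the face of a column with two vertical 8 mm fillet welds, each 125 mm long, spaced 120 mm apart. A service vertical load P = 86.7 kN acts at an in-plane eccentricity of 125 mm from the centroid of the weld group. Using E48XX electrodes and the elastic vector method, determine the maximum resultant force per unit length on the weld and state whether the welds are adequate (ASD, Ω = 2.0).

E48XX → F_EXX = 480 MPa.
Total weld length L_w = 250 mm. Treat welds as unit-width lines.
Polar moment about centroid: J = 2[d³/12 + d(b/2)²] = 2[125³/12 + 125×60²] = 1226000 mm³.
Direct shear f_v = P/L_w = 86.7×10³ / 250 = 346.8 N/mm (vertical).
Torsion M = P·e = 86.7×10³ × 125 = 10838000 N·mm.
Critical point at (x, y) = (60, 62.5) from centroid. f_tx = M·y/J = 552.7 N/mm; f_ty = M·x/J = 530.6 N/mm.
Resultant f_max = √[f_tx² + (f_v + f_ty)²] = √[552.7² + (346.8 + 530.6)²] = 1037 N/mm.
Capacity per unit length: r_n/Ω = (1/2.0) × 0.6 × 480 × (0.707 × 8) = 814.5 N/mm.
1037 > 814.5 → NOT adequate.

f_max ≈ 1040 N/mm; NOT adequate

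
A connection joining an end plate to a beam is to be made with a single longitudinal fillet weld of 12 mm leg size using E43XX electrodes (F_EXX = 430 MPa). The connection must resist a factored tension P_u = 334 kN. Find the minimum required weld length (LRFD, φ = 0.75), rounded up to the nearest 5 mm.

Throat t_e = 0.707 × 12 = 8.484 mm.
φr_n = 0.75 × 0.6 × 430 × 8.484 × 10⁻³ = 1.642 kN/mm.
L_req = P_u / φr_n = 334 / 1.642 = 203.5 mm total.
Round up → use L = 205 mm.

L = 205 mm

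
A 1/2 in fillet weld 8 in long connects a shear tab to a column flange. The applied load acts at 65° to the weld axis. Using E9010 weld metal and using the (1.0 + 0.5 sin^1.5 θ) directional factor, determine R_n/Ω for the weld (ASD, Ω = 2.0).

R_n/Ω ≈ 109 kips

E90XX → F_EXX = 90 ksi.
t_e = 0.707 × 0.5 = 0.3535 in; A_we = 0.3535 × 8 = 2.828 in².
Directional factor: 1.0 + 0.5 sin^1.5(65°) = 1.431.
F_nw = 0.6 × 90 × 1.431 = 77.3 ksi.
R_n/Ω = (77.3 × 2.828) / 2.0 = 109.3 kips.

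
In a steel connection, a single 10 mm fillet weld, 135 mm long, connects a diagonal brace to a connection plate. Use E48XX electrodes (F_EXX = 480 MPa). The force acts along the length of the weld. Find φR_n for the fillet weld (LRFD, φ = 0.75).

φR_n ≈ 206 kN

Effective throat t_e = 0.707 × 10 = 7.07 mm.
Total length L = 135 mm; A_we = 7.07 × 135 = 954.4 mm².
F_nw = 0.6 F_EXX = 0.6 × 480 = 288 MPa.
φR_n = 0.75 × 288 × 954.4 × 10⁻³ = 206.2 kN.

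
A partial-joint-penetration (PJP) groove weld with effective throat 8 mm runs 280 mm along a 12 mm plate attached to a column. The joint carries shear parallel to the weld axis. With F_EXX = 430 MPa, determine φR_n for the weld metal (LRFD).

Effective throat (given) t_e = 8 mm.
A_we = 8 × 280 = 2240 mm².
F_nw = 0.6 F_EXX = 258 MPa.
φR_n = 0.75 × 258 × 2240 × 10⁻³ = 433.4 kN.

φR_n ≈ 433 kN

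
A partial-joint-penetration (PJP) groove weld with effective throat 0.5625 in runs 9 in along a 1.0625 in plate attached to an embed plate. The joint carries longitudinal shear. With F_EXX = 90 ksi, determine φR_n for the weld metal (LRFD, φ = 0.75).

Effective throat (given) t_e = 0.5625 in.
A_we = 0.5625 × 9 = 5.062 in².
F_nw = 0.6 F_EXX = 54 ksi.
φR_n = 0.75 × 54 × 5.062 = 205 kip.

φR_n ≈ 205 kip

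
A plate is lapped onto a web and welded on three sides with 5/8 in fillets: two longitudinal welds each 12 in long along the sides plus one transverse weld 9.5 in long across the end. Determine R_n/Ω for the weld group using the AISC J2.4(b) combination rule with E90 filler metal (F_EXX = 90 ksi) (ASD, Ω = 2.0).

R_n/Ω ≈ 413 kips

t_e = 0.707 × 0.625 = 0.4419 in.
R_nwl = 0.6 × 90 × 0.4419 × 24 = 572.7 kips (longitudinal, 2 welds).
R_nwt = 0.6 × 90 × 0.4419 × 9.5 = 226.7 kips (transverse, base value).
(i) R_nwl + R_nwt = 799.4 kips; (ii) 0.85 R_nwl + 1.5 R_nwt = 826.8 kips.
R_n = max = 826.8 kips [governs: (ii)]; R_n/Ω = 413.4 kips.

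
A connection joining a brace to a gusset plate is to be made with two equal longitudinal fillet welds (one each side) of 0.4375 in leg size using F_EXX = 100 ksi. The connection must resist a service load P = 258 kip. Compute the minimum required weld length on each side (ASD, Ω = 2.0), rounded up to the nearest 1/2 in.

L = 14 in on each side

Throat t_e = 0.707 × 0.4375 = 0.3093 in.
r_n/Ω = (0.6 × 100 × 0.3093) / 2.0 = 9.279 kip/in.
L_req = P / (r_n/Ω) = 258 / 9.279 = 27.8 in total.
Per side: 27.8 / 2 = 13.9 in.
Round up → use L = 14 in on each side.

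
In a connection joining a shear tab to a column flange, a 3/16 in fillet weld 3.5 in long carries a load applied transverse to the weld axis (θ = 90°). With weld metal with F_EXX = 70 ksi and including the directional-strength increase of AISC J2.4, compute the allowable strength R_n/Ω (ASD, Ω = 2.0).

R_n/Ω ≈ 14.6 kip

t_e = 0.707 × 0.1875 = 0.1326 in; A_we = 0.1326 × 3.5 = 0.464 in².
Directional factor: 1.0 + 0.5 sin^1.5(90°) = 1.5.
F_nw = 0.6 × 70 × 1.5 = 63 ksi.
R_n/Ω = (63 × 0.464) / 2.0 = 14.62 kip.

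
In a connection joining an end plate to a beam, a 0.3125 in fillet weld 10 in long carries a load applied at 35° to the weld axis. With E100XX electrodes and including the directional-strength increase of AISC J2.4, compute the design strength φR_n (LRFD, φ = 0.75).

φR_n ≈ 121 kips

E100XX → F_EXX = 100 ksi.
t_e = 0.707 × 0.3125 = 0.2209 in; A_we = 0.2209 × 10 = 2.209 in².
Directional factor: 1.0 + 0.5 sin^1.5(35°) = 1.217.
F_nw = 0.6 × 100 × 1.217 = 73.03 ksi.
φR_n = 0.75 × 73.03 × 2.209 = 121 kips.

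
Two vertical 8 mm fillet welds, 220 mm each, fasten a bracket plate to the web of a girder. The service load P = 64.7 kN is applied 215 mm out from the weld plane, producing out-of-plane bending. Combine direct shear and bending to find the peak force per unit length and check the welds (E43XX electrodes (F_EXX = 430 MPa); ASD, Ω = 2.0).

f_max ≈ 875 N/mm; NOT adequate

L_w = 2 × 220 = 440 mm; section modulus (unit throat) S = 2 × L²/6 = 16130 mm².
Direct shear f_v = P/L_w = 64.7×10³/440 = 147 N/mm.
Moment M = P × e = 64.7×10³ × 215 = 13910000 N·mm; bending f_b = M/S = 862.2 N/mm.
f_max = √(f_v² + f_b²) = √(147² + 862.2²) = 874.7 N/mm.
r_n/Ω = (1/2.0) × 0.6 × 430 × (0.707 × 8) = 729.6 N/mm → NOT adequate.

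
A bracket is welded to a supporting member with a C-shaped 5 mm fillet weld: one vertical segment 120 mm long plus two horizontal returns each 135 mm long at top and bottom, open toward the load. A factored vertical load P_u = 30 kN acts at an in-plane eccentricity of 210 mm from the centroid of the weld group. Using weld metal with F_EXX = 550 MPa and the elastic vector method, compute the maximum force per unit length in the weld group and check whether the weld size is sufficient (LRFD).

Total weld length L_w = 390 mm. Treat welds as unit-width lines.
Centroid: x̄ = 2×135×67.5 / 390 = 46.73 mm from the vertical weld.
Polar moment about centroid: J = I_x + I_y = [120³/12 + 2×135×60²] + [120×46.73² + 2(135³/12 + 135×20.77²)] = 1905000 mm³.
Direct shear f_v = P/L_w = 30×10³ / 390 = 76.92 N/mm (vertical).
Torsion M = P·e = 30×10³ × 210 = 6300000 N·mm.
Critical point at (x, y) = (88.27, 60) from centroid. f_tx = M·y/J = 198.5 N/mm; f_ty = M·x/J = 292 N/mm.
Resultant f_max = √[f_tx² + (f_v + f_ty)²] = √[198.5² + (76.92 + 292)²] = 418.9 N/mm.
Capacity per unit length: φr_n = 0.75 × 0.6 × 550 × (0.707 × 5) = 874.9 N/mm.
418.9 ≤ 874.9 → adequate.

f_max ≈ 419 N/mm; adequate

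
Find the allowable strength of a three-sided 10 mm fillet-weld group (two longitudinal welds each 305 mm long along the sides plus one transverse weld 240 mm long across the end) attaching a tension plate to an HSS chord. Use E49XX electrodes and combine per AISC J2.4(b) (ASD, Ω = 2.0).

R_n/Ω ≈ 913 kN

E49XX → F_EXX = 490 MPa.
t_e = 0.707 × 10 = 7.07 mm.
R_nwl = 0.6 × 490 × 7.07 × 610 × 10⁻³ = 1268 kN (longitudinal, 2 welds).
R_nwt = 0.6 × 490 × 7.07 × 240 × 10⁻³ = 498.9 kN (transverse, base value).
(i) R_nwl + R_nwt = 1767 kN; (ii) 0.85 R_nwl + 1.5 R_nwt = 1826 kN.
R_n = max = 1826 kN [governs: (ii)]; R_n/Ω = 913 kN.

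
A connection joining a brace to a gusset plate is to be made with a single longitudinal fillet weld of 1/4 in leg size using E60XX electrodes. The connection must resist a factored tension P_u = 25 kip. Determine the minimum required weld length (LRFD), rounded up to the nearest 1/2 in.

L = 5.5 in

E60XX → F_EXX = 60 ksi.
Throat t_e = 0.707 × 0.25 = 0.1767 in.
φr_n = 0.75 × 0.6 × 60 × 0.1767 = 4.772 kip/in.
L_req = P_u / φr_n = 25 / 4.772 = 5.239 in total.
Round up → use L = 5.5 in.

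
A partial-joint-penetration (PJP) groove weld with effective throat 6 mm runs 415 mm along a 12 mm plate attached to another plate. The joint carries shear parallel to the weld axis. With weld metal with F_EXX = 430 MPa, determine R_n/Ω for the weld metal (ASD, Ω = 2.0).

Effective throat (given) t_e = 6 mm.
A_we = 6 × 415 = 2490 mm².
F_nw = 0.6 F_EXX = 258 MPa.
R_n/Ω = (258 × 2490) / 2.0 × 10⁻³ = 321.2 kN.

R_n/Ω ≈ 321 kN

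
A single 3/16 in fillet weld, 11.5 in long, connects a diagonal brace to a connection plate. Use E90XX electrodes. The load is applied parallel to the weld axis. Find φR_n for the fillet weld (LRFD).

E90XX → F_EXX = 90 ksi.
Effective throat t_e = 0.707 × 0.1875 = 0.1326 in.
Total length L = 11.5 in; A_we = 0.1326 × 11.5 = 1.524 in².
F_nw = 0.6 F_EXX = 0.6 × 90 = 54 ksi.
φR_n = 0.75 × 54 × 1.524 = 61.74 kip.

φR_n ≈ 61.7 kip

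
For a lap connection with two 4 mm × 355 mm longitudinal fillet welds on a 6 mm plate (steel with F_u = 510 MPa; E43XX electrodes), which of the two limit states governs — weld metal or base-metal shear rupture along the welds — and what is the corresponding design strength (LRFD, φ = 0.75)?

φR_n ≈ 389 kN (weld metal governs)

E43XX → F_EXX = 430 MPa.
t_e = 0.707 × 4 = 2.828 mm; L = 710 mm.
Weld metal: φR_n = 0.75 × 0.6 × 430 × 2.828 × 710 × 10⁻³ = 388.5 kN.
Base metal (shear rupture): φR_n = 0.75 × 0.6 × 510 × 6 × 710 × 10⁻³ = 977.7 kN.
Governing: weld metal.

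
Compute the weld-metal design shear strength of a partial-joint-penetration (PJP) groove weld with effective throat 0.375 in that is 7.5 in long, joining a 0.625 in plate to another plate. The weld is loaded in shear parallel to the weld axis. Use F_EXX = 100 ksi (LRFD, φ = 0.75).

φR_n ≈ 127 kips

Effective throat (given) t_e = 0.375 in.
A_we = 0.375 × 7.5 = 2.812 in².
F_nw = 0.6 F_EXX = 60 ksi.
φR_n = 0.75 × 60 × 2.812 = 126.6 kips.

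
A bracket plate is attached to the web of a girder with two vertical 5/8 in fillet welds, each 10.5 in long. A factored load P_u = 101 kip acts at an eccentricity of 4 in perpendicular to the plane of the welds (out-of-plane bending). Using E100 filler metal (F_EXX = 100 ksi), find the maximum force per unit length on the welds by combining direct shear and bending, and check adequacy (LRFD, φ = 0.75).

L_w = 2 × 10.5 = 21 in; section modulus (unit throat) S = 2 × L²/6 = 36.75 in².
Direct shear f_v = P/L_w = 101/21 = 4.81 kip/in.
Moment M = P × e = 101 × 4 = 404 kip·in; bending f_b = M/S = 10.99 kip/in.
f_max = √(f_v² + f_b²) = √(4.81² + 10.99²) = 12 kip/in.
φr_n = 0.75 × 0.6 × 100 × (0.707 × 0.625) = 19.88 kip/in → adequate.

f_max ≈ 12 kip/in; adequate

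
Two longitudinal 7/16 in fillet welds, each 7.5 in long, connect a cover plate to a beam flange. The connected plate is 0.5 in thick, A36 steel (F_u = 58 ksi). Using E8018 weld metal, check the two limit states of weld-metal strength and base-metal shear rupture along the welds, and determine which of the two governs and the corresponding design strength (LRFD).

φR_n ≈ 167 kips (weld metal governs)

E80XX → F_EXX = 80 ksi.
t_e = 0.707 × 0.4375 = 0.3093 in; L = 15 in.
Weld metal: φR_n = 0.75 × 0.6 × 80 × 0.3093 × 15 = 167 kips.
Base metal (shear rupture): φR_n = 0.75 × 0.6 × 58 × 0.5 × 15 = 195.8 kips.
Governing: weld metal.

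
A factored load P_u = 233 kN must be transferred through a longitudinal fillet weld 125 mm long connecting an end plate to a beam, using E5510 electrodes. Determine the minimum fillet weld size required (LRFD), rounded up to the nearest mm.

w = 11 mm

E55XX → F_EXX = 550 MPa.
Total weld length L = 125 mm.
Required throat t_e = P_u / (φ × 0.6 F_EXX × L) = 233 / (0.75 × 0.6 × 550 × 125 × 10⁻³) = 7.531 mm.
Required leg w = t_e / 0.707 = 10.65 mm → use 11 mm.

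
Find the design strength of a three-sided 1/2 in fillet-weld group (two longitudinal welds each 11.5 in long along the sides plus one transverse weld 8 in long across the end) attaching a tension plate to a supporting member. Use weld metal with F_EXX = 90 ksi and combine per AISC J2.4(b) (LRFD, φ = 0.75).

t_e = 0.707 × 0.5 = 0.3535 in.
R_nwl = 0.6 × 90 × 0.3535 × 23 = 439 kips (longitudinal, 2 welds).
R_nwt = 0.6 × 90 × 0.3535 × 8 = 152.7 kips (transverse, base value).
(i) R_nwl + R_nwt = 591.8 kips; (ii) 0.85 R_nwl + 1.5 R_nwt = 602.3 kips.
R_n = max = 602.3 kips [governs: (ii)]; φR_n = 451.7 kips.

φR_n ≈ 452 kips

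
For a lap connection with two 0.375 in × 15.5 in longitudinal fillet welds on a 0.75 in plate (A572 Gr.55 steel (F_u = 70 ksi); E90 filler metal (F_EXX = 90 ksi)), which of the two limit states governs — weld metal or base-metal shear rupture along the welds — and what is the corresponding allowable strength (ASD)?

R_n/Ω ≈ 222 kips (weld metal governs)

t_e = 0.707 × 0.375 = 0.2651 in; L = 31 in.
Weld metal: R_n/Ω = (1/2.0) × 0.6 × 90 × 0.2651 × 31 = 221.9 kips.
Base metal (shear rupture): R_n/Ω = (1/2.0) × 0.6 × 70 × 0.75 × 31 = 488.2 kips.
Governing: weld metal.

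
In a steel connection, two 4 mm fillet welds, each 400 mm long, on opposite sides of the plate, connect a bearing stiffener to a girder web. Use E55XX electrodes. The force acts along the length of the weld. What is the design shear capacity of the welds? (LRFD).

E55XX → F_EXX = 550 MPa.
Effective throat t_e = 0.707 × 4 = 2.828 mm.
Total length L = 800 mm; A_we = 2.828 × 800 = 2262 mm².
F_nw = 0.6 F_EXX = 0.6 × 550 = 330 MPa.
φR_n = 0.75 × 330 × 2262 × 10⁻³ = 559.9 kN.

φR_n ≈ 560 kN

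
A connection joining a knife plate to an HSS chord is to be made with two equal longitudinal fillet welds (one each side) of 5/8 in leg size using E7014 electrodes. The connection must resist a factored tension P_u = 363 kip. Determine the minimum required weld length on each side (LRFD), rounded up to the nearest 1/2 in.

L = 13.5 in on each side

E70XX → F_EXX = 70 ksi.
Throat t_e = 0.707 × 0.625 = 0.4419 in.
φr_n = 0.75 × 0.6 × 70 × 0.4419 = 13.92 kip/in.
L_req = P_u / φr_n = 363 / 13.92 = 26.08 in total.
Per side: 26.08 / 2 = 13.04 in.
Round up → use L = 13.5 in on each side.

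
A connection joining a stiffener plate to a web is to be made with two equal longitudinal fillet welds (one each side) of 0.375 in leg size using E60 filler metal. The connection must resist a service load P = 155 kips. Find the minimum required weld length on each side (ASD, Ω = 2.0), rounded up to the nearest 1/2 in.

E60XX → F_EXX = 60 ksi.
Throat t_e = 0.707 × 0.375 = 0.2651 in.
r_n/Ω = (0.6 × 60 × 0.2651) / 2.0 = 4.772 kip/in.
L_req = P / (r_n/Ω) = 155 / 4.772 = 32.48 in total.
Per side: 32.48 / 2 = 16.24 in.
Round up → use L = 16.5 in on each side.

L = 16.5 in on each side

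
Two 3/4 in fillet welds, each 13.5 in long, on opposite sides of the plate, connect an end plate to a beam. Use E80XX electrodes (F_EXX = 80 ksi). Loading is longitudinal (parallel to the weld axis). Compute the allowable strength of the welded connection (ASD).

R_n/Ω ≈ 344 kips

Effective throat t_e = 0.707 × 0.75 = 0.5302 in.
Total length L = 27 in; A_we = 0.5302 × 27 = 14.32 in².
F_nw = 0.6 F_EXX = 0.6 × 80 = 48 ksi.
R_n = 48 × 14.32 = 687.2 kips; R_n/Ω = 687.2/2.0 = 343.6 kips.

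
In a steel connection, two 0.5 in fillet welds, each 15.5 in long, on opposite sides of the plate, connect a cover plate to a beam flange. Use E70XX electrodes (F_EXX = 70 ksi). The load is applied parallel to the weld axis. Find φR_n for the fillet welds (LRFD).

φR_n ≈ 345 kip

Effective throat t_e = 0.707 × 0.5 = 0.3535 in.
Total length L = 31 in; A_we = 0.3535 × 31 = 10.96 in².
F_nw = 0.6 F_EXX = 0.6 × 70 = 42 ksi.
φR_n = 0.75 × 42 × 10.96 = 345.2 kip.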